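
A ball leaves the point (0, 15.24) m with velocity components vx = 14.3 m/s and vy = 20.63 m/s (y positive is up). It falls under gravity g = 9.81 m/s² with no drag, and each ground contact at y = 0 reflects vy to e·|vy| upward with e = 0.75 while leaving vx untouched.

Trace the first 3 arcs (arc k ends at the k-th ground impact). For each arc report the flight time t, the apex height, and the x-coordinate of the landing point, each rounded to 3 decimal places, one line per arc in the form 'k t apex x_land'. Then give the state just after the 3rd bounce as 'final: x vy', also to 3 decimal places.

Arc 1: start y=15.240, vy=20.630 → t=4.847, apex=36.932, x_land=69.311, impact vy=-26.919
  bounce: vy ← 0.75·26.919 = 20.189
Arc 2: start y=0.000, vy=20.189 → t=4.116, apex=20.774, x_land=128.170, impact vy=-20.189
  bounce: vy ← 0.75·20.189 = 15.142
Arc 3: start y=0.000, vy=15.142 → t=3.087, apex=11.686, x_land=172.314, impact vy=-15.142
  bounce: vy ← 0.75·15.142 = 11.356

1 4.847 36.932 69.311
2 4.116 20.774 128.170
3 3.087 11.686 172.314
final: 172.314 11.356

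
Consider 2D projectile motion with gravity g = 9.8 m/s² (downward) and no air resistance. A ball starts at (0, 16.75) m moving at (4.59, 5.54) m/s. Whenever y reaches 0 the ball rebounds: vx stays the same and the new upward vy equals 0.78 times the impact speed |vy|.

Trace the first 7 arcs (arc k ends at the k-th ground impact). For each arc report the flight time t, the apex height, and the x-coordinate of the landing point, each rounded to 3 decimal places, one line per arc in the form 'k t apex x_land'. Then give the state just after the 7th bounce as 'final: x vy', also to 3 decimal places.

1 2.499 18.316 11.469
2 3.016 11.143 25.313
3 2.353 6.780 36.111
4 1.835 4.125 44.533
5 1.431 2.509 51.103
6 1.116 1.527 56.227
7 0.871 0.929 60.224
final: 60.224 3.328

Arc 1: start y=16.750, vy=5.540 → t=2.499, apex=18.316, x_land=11.469, impact vy=-18.947
  bounce: vy ← 0.78·18.947 = 14.779
Arc 2: start y=0.000, vy=14.779 → t=3.016, apex=11.143, x_land=25.313, impact vy=-14.779
  bounce: vy ← 0.78·14.779 = 11.527
Arc 3: start y=0.000, vy=11.527 → t=2.353, apex=6.780, x_land=36.111, impact vy=-11.527
  bounce: vy ← 0.78·11.527 = 8.991
Arc 4: start y=0.000, vy=8.991 → t=1.835, apex=4.125, x_land=44.533, impact vy=-8.991
  bounce: vy ← 0.78·8.991 = 7.013
Arc 5: start y=0.000, vy=7.013 → t=1.431, apex=2.509, x_land=51.103, impact vy=-7.013
  bounce: vy ← 0.78·7.013 = 5.470
Arc 6: start y=0.000, vy=5.470 → t=1.116, apex=1.527, x_land=56.227, impact vy=-5.470
  bounce: vy ← 0.78·5.470 = 4.267
Arc 7: start y=0.000, vy=4.267 → t=0.871, apex=0.929, x_land=60.224, impact vy=-4.267
  bounce: vy ← 0.78·4.267 = 3.328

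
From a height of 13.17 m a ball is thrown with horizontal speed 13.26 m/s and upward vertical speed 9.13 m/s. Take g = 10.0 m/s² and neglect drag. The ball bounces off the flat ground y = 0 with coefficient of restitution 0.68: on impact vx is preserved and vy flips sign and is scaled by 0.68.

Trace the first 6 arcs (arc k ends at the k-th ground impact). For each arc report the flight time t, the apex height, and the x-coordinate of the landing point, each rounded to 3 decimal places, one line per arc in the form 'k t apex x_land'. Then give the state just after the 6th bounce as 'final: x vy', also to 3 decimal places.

Arc 1: start y=13.170, vy=9.130 → t=2.775, apex=17.338, x_land=36.798, impact vy=-18.621
  bounce: vy ← 0.68·18.621 = 12.663
Arc 2: start y=0.000, vy=12.663 → t=2.533, apex=8.017, x_land=70.379, impact vy=-12.663
  bounce: vy ← 0.68·12.663 = 8.611
Arc 3: start y=0.000, vy=8.611 → t=1.722, apex=3.707, x_land=93.215, impact vy=-8.611
  bounce: vy ← 0.68·8.611 = 5.855
Arc 4: start y=0.000, vy=5.855 → t=1.171, apex=1.714, x_land=108.743, impact vy=-5.855
  bounce: vy ← 0.68·5.855 = 3.982
Arc 5: start y=0.000, vy=3.982 → t=0.796, apex=0.793, x_land=119.302, impact vy=-3.982
  bounce: vy ← 0.68·3.982 = 2.707
Arc 6: start y=0.000, vy=2.707 → t=0.541, apex=0.367, x_land=126.482, impact vy=-2.707
  bounce: vy ← 0.68·2.707 = 1.841

1 2.775 17.338 36.798
2 2.533 8.017 70.379
3 1.722 3.707 93.215
4 1.171 1.714 108.743
5 0.796 0.793 119.302
6 0.541 0.367 126.482
final: 126.482 1.841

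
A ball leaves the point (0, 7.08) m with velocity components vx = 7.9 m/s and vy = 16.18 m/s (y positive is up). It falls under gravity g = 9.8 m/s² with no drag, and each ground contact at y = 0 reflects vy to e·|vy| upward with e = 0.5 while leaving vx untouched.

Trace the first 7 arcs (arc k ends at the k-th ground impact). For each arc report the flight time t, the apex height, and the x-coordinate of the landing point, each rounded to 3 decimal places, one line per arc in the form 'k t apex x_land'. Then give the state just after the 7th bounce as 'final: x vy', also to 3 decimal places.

Arc 1: start y=7.080, vy=16.180 → t=3.693, apex=20.437, x_land=29.177, impact vy=-20.014
  bounce: vy ← 0.5·20.014 = 10.007
Arc 2: start y=0.000, vy=10.007 → t=2.042, apex=5.109, x_land=45.311, impact vy=-10.007
  bounce: vy ← 0.5·10.007 = 5.004
Arc 3: start y=0.000, vy=5.004 → t=1.021, apex=1.277, x_land=53.377, impact vy=-5.004
  bounce: vy ← 0.5·5.004 = 2.502
Arc 4: start y=0.000, vy=2.502 → t=0.511, apex=0.319, x_land=57.411, impact vy=-2.502
  bounce: vy ← 0.5·2.502 = 1.251
Arc 5: start y=0.000, vy=1.251 → t=0.255, apex=0.080, x_land=59.428, impact vy=-1.251
  bounce: vy ← 0.5·1.251 = 0.625
Arc 6: start y=0.000, vy=0.625 → t=0.128, apex=0.020, x_land=60.436, impact vy=-0.625
  bounce: vy ← 0.5·0.625 = 0.313
Arc 7: start y=0.000, vy=0.313 → t=0.064, apex=0.005, x_land=60.940, impact vy=-0.313
  bounce: vy ← 0.5·0.313 = 0.156

1 3.693 20.437 29.177
2 2.042 5.109 45.311
3 1.021 1.277 53.377
4 0.511 0.319 57.411
5 0.255 0.080 59.428
6 0.128 0.020 60.436
7 0.064 0.005 60.940
final: 60.940 0.156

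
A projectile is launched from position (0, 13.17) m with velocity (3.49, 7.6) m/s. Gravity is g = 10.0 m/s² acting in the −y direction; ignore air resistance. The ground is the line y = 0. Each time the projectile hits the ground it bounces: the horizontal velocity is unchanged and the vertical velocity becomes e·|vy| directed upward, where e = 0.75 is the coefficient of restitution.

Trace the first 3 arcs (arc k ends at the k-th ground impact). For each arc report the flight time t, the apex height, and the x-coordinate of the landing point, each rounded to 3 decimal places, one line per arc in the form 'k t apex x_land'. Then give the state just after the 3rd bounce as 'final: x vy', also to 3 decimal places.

1 2.552 16.058 8.907
2 2.688 9.033 18.288
3 2.016 5.081 25.325
final: 25.325 7.560

Arc 1: start y=13.170, vy=7.600 → t=2.552, apex=16.058, x_land=8.907, impact vy=-17.921
  bounce: vy ← 0.75·17.921 = 13.441
Arc 2: start y=0.000, vy=13.441 → t=2.688, apex=9.033, x_land=18.288, impact vy=-13.441
  bounce: vy ← 0.75·13.441 = 10.081
Arc 3: start y=0.000, vy=10.081 → t=2.016, apex=5.081, x_land=25.325, impact vy=-10.081
  bounce: vy ← 0.75·10.081 = 7.560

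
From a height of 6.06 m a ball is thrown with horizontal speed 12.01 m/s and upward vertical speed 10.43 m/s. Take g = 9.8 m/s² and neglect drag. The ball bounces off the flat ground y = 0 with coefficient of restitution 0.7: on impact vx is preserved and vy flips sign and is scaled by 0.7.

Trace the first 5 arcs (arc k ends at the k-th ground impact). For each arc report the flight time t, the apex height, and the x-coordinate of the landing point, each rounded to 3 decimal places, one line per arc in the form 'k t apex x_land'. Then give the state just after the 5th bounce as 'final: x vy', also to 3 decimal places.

1 2.604 11.610 31.269
2 2.155 5.689 57.151
3 1.509 2.788 75.268
4 1.056 1.366 87.950
5 0.739 0.669 96.828
final: 96.828 2.535

Arc 1: start y=6.060, vy=10.430 → t=2.604, apex=11.610, x_land=31.269, impact vy=-15.085
  bounce: vy ← 0.7·15.085 = 10.560
Arc 2: start y=0.000, vy=10.560 → t=2.155, apex=5.689, x_land=57.151, impact vy=-10.560
  bounce: vy ← 0.7·10.560 = 7.392
Arc 3: start y=0.000, vy=7.392 → t=1.509, apex=2.788, x_land=75.268, impact vy=-7.392
  bounce: vy ← 0.7·7.392 = 5.174
Arc 4: start y=0.000, vy=5.174 → t=1.056, apex=1.366, x_land=87.950, impact vy=-5.174
  bounce: vy ← 0.7·5.174 = 3.622
Arc 5: start y=0.000, vy=3.622 → t=0.739, apex=0.669, x_land=96.828, impact vy=-3.622
  bounce: vy ← 0.7·3.622 = 2.535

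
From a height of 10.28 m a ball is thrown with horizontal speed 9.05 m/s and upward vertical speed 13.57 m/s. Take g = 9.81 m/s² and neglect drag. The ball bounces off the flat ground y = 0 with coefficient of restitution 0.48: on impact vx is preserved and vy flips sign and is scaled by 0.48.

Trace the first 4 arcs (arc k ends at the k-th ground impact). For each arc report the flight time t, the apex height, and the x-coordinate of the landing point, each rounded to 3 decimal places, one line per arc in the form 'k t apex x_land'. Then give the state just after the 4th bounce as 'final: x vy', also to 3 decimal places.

1 3.386 19.666 30.640
2 1.922 4.531 48.036
3 0.923 1.044 56.386
4 0.443 0.241 60.394
final: 60.394 1.043

Arc 1: start y=10.280, vy=13.570 → t=3.386, apex=19.666, x_land=30.640, impact vy=-19.643
  bounce: vy ← 0.48·19.643 = 9.429
Arc 2: start y=0.000, vy=9.429 → t=1.922, apex=4.531, x_land=48.036, impact vy=-9.429
  bounce: vy ← 0.48·9.429 = 4.526
Arc 3: start y=0.000, vy=4.526 → t=0.923, apex=1.044, x_land=56.386, impact vy=-4.526
  bounce: vy ← 0.48·4.526 = 2.172
Arc 4: start y=0.000, vy=2.172 → t=0.443, apex=0.241, x_land=60.394, impact vy=-2.172
  bounce: vy ← 0.48·2.172 = 1.043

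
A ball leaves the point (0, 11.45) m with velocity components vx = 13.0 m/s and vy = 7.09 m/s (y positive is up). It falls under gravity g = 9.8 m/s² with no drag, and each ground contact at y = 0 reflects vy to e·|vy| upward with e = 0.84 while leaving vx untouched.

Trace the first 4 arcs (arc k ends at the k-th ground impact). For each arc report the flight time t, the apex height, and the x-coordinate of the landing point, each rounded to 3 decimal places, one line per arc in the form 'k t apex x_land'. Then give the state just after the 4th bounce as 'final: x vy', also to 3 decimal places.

1 2.415 14.015 31.391
2 2.841 9.889 68.326
3 2.387 6.978 99.352
4 2.005 4.923 125.414
final: 125.414 8.252

Arc 1: start y=11.450, vy=7.090 → t=2.415, apex=14.015, x_land=31.391, impact vy=-16.574
  bounce: vy ← 0.84·16.574 = 13.922
Arc 2: start y=0.000, vy=13.922 → t=2.841, apex=9.889, x_land=68.326, impact vy=-13.922
  bounce: vy ← 0.84·13.922 = 11.694
Arc 3: start y=0.000, vy=11.694 → t=2.387, apex=6.978, x_land=99.352, impact vy=-11.694
  bounce: vy ← 0.84·11.694 = 9.823
Arc 4: start y=0.000, vy=9.823 → t=2.005, apex=4.923, x_land=125.414, impact vy=-9.823
  bounce: vy ← 0.84·9.823 = 8.252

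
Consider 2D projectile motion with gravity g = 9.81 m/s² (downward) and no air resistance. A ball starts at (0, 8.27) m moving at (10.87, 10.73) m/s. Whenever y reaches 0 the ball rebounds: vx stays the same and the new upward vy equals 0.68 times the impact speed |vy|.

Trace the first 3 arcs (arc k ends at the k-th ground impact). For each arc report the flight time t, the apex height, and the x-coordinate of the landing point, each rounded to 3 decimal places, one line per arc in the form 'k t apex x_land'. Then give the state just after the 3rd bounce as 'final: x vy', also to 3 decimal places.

1 2.792 14.138 30.344
2 2.309 6.537 55.442
3 1.570 3.023 72.509
final: 72.509 5.237

Arc 1: start y=8.270, vy=10.730 → t=2.792, apex=14.138, x_land=30.344, impact vy=-16.655
  bounce: vy ← 0.68·16.655 = 11.325
Arc 2: start y=0.000, vy=11.325 → t=2.309, apex=6.537, x_land=55.442, impact vy=-11.325
  bounce: vy ← 0.68·11.325 = 7.701
Arc 3: start y=0.000, vy=7.701 → t=1.570, apex=3.023, x_land=72.509, impact vy=-7.701
  bounce: vy ← 0.68·7.701 = 5.237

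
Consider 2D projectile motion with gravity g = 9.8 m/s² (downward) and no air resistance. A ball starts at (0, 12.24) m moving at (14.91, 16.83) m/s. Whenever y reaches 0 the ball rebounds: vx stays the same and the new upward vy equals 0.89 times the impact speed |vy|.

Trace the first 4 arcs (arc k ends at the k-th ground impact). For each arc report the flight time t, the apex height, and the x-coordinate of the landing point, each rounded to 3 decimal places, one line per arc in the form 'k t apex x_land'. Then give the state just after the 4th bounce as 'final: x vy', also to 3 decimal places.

1 4.051 26.691 60.405
2 4.154 21.142 122.347
3 3.697 16.747 177.475
4 3.291 13.265 226.539
final: 226.539 14.351

Arc 1: start y=12.240, vy=16.830 → t=4.051, apex=26.691, x_land=60.405, impact vy=-22.873
  bounce: vy ← 0.89·22.873 = 20.357
Arc 2: start y=0.000, vy=20.357 → t=4.154, apex=21.142, x_land=122.347, impact vy=-20.357
  bounce: vy ← 0.89·20.357 = 18.117
Arc 3: start y=0.000, vy=18.117 → t=3.697, apex=16.747, x_land=177.475, impact vy=-18.117
  bounce: vy ← 0.89·18.117 = 16.124
Arc 4: start y=0.000, vy=16.124 → t=3.291, apex=13.265, x_land=226.539, impact vy=-16.124
  bounce: vy ← 0.89·16.124 = 14.351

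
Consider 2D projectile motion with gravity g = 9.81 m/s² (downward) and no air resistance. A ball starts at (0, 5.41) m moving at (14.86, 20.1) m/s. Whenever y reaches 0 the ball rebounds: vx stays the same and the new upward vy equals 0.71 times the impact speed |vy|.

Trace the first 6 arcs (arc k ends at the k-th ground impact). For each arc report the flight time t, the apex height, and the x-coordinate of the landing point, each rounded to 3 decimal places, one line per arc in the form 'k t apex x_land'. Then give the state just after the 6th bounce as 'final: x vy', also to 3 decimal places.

1 4.351 26.002 64.661
2 3.269 13.107 113.244
3 2.321 6.607 147.739
4 1.648 3.331 172.230
5 1.170 1.679 189.618
6 0.831 0.846 201.964
final: 201.964 2.893

Arc 1: start y=5.410, vy=20.100 → t=4.351, apex=26.002, x_land=64.661, impact vy=-22.587
  bounce: vy ← 0.71·22.587 = 16.036
Arc 2: start y=0.000, vy=16.036 → t=3.269, apex=13.107, x_land=113.244, impact vy=-16.036
  bounce: vy ← 0.71·16.036 = 11.386
Arc 3: start y=0.000, vy=11.386 → t=2.321, apex=6.607, x_land=147.739, impact vy=-11.386
  bounce: vy ← 0.71·11.386 = 8.084
Arc 4: start y=0.000, vy=8.084 → t=1.648, apex=3.331, x_land=172.230, impact vy=-8.084
  bounce: vy ← 0.71·8.084 = 5.740
Arc 5: start y=0.000, vy=5.740 → t=1.170, apex=1.679, x_land=189.618, impact vy=-5.740
  bounce: vy ← 0.71·5.740 = 4.075
Arc 6: start y=0.000, vy=4.075 → t=0.831, apex=0.846, x_land=201.964, impact vy=-4.075
  bounce: vy ← 0.71·4.075 = 2.893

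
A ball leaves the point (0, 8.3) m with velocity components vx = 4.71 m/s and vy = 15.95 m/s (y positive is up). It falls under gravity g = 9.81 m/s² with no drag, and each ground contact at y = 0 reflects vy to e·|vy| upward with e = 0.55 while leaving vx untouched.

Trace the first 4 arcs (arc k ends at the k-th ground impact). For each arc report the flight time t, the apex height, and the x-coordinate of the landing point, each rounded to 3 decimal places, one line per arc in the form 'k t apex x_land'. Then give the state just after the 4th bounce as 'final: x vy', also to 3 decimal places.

1 3.708 21.266 17.465
2 2.290 6.433 28.253
3 1.260 1.946 34.187
4 0.693 0.589 37.450
final: 37.450 1.869

Arc 1: start y=8.300, vy=15.950 → t=3.708, apex=21.266, x_land=17.465, impact vy=-20.427
  bounce: vy ← 0.55·20.427 = 11.235
Arc 2: start y=0.000, vy=11.235 → t=2.290, apex=6.433, x_land=28.253, impact vy=-11.235
  bounce: vy ← 0.55·11.235 = 6.179
Arc 3: start y=0.000, vy=6.179 → t=1.260, apex=1.946, x_land=34.187, impact vy=-6.179
  bounce: vy ← 0.55·6.179 = 3.398
Arc 4: start y=0.000, vy=3.398 → t=0.693, apex=0.589, x_land=37.450, impact vy=-3.398
  bounce: vy ← 0.55·3.398 = 1.869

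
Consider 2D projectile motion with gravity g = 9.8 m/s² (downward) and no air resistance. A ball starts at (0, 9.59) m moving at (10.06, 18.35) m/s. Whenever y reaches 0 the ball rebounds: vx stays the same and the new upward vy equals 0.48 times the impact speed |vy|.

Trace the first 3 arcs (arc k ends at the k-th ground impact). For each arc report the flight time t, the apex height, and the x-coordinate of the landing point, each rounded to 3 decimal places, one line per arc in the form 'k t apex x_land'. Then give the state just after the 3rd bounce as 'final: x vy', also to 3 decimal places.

Arc 1: start y=9.590, vy=18.350 → t=4.210, apex=26.770, x_land=42.351, impact vy=-22.906
  bounce: vy ← 0.48·22.906 = 10.995
Arc 2: start y=0.000, vy=10.995 → t=2.244, apex=6.168, x_land=64.924, impact vy=-10.995
  bounce: vy ← 0.48·10.995 = 5.278
Arc 3: start y=0.000, vy=5.278 → t=1.077, apex=1.421, x_land=75.759, impact vy=-5.278
  bounce: vy ← 0.48·5.278 = 2.533

1 4.210 26.770 42.351
2 2.244 6.168 64.924
3 1.077 1.421 75.759
final: 75.759 2.533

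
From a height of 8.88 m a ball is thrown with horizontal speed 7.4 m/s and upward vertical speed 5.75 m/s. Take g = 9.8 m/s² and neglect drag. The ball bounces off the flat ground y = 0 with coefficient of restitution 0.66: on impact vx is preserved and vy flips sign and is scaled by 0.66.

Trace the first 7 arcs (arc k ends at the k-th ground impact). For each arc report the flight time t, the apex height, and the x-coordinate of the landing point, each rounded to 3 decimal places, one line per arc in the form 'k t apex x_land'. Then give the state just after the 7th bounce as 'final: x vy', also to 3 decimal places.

Arc 1: start y=8.880, vy=5.750 → t=2.055, apex=10.567, x_land=15.209, impact vy=-14.391
  bounce: vy ← 0.66·14.391 = 9.498
Arc 2: start y=0.000, vy=9.498 → t=1.938, apex=4.603, x_land=29.553, impact vy=-9.498
  bounce: vy ← 0.66·9.498 = 6.269
Arc 3: start y=0.000, vy=6.269 → t=1.279, apex=2.005, x_land=39.020, impact vy=-6.269
  bounce: vy ← 0.66·6.269 = 4.137
Arc 4: start y=0.000, vy=4.137 → t=0.844, apex=0.873, x_land=45.269, impact vy=-4.137
  bounce: vy ← 0.66·4.137 = 2.731
Arc 5: start y=0.000, vy=2.731 → t=0.557, apex=0.380, x_land=49.393, impact vy=-2.731
  bounce: vy ← 0.66·2.731 = 1.802
Arc 6: start y=0.000, vy=1.802 → t=0.368, apex=0.166, x_land=52.115, impact vy=-1.802
  bounce: vy ← 0.66·1.802 = 1.190
Arc 7: start y=0.000, vy=1.190 → t=0.243, apex=0.072, x_land=53.911, impact vy=-1.190
  bounce: vy ← 0.66·1.190 = 0.785

1 2.055 10.567 15.209
2 1.938 4.603 29.553
3 1.279 2.005 39.020
4 0.844 0.873 45.269
5 0.557 0.380 49.393
6 0.368 0.166 52.115
7 0.243 0.072 53.911
final: 53.911 0.785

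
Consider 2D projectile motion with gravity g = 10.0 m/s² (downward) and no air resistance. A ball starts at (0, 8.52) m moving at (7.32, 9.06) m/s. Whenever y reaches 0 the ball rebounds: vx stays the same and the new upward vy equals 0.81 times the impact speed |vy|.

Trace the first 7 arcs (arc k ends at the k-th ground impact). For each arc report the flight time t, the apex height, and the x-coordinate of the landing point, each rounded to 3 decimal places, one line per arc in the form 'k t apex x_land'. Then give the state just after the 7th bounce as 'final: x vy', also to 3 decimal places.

1 2.495 12.624 18.263
2 2.574 8.283 37.106
3 2.085 5.434 52.368
4 1.689 3.565 64.731
5 1.368 2.339 74.745
6 1.108 1.535 82.856
7 0.898 1.007 89.426
final: 89.426 3.635

Arc 1: start y=8.520, vy=9.060 → t=2.495, apex=12.624, x_land=18.263, impact vy=-15.890
  bounce: vy ← 0.81·15.890 = 12.871
Arc 2: start y=0.000, vy=12.871 → t=2.574, apex=8.283, x_land=37.106, impact vy=-12.871
  bounce: vy ← 0.81·12.871 = 10.425
Arc 3: start y=0.000, vy=10.425 → t=2.085, apex=5.434, x_land=52.368, impact vy=-10.425
  bounce: vy ← 0.81·10.425 = 8.444
Arc 4: start y=0.000, vy=8.444 → t=1.689, apex=3.565, x_land=64.731, impact vy=-8.444
  bounce: vy ← 0.81·8.444 = 6.840
Arc 5: start y=0.000, vy=6.840 → t=1.368, apex=2.339, x_land=74.745, impact vy=-6.840
  bounce: vy ← 0.81·6.840 = 5.540
Arc 6: start y=0.000, vy=5.540 → t=1.108, apex=1.535, x_land=82.856, impact vy=-5.540
  bounce: vy ← 0.81·5.540 = 4.488
Arc 7: start y=0.000, vy=4.488 → t=0.898, apex=1.007, x_land=89.426, impact vy=-4.488
  bounce: vy ← 0.81·4.488 = 3.635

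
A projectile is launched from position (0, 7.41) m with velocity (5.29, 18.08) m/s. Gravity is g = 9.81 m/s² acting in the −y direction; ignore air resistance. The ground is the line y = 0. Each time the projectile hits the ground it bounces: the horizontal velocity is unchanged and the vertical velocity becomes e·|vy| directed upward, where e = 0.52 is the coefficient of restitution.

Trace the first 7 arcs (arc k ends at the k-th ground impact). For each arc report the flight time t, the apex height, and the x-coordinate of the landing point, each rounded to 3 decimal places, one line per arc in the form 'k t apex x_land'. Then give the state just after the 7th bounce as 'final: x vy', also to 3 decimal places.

1 4.058 24.071 21.468
2 2.304 6.509 33.656
3 1.198 1.760 39.993
4 0.623 0.476 43.289
5 0.324 0.129 45.003
6 0.168 0.035 45.894
7 0.088 0.009 46.357
final: 46.357 0.223

Arc 1: start y=7.410, vy=18.080 → t=4.058, apex=24.071, x_land=21.468, impact vy=-21.732
  bounce: vy ← 0.52·21.732 = 11.301
Arc 2: start y=0.000, vy=11.301 → t=2.304, apex=6.509, x_land=33.656, impact vy=-11.301
  bounce: vy ← 0.52·11.301 = 5.876
Arc 3: start y=0.000, vy=5.876 → t=1.198, apex=1.760, x_land=39.993, impact vy=-5.876
  bounce: vy ← 0.52·5.876 = 3.056
Arc 4: start y=0.000, vy=3.056 → t=0.623, apex=0.476, x_land=43.289, impact vy=-3.056
  bounce: vy ← 0.52·3.056 = 1.589
Arc 5: start y=0.000, vy=1.589 → t=0.324, apex=0.129, x_land=45.003, impact vy=-1.589
  bounce: vy ← 0.52·1.589 = 0.826
Arc 6: start y=0.000, vy=0.826 → t=0.168, apex=0.035, x_land=45.894, impact vy=-0.826
  bounce: vy ← 0.52·0.826 = 0.430
Arc 7: start y=0.000, vy=0.430 → t=0.088, apex=0.009, x_land=46.357, impact vy=-0.430
  bounce: vy ← 0.52·0.430 = 0.223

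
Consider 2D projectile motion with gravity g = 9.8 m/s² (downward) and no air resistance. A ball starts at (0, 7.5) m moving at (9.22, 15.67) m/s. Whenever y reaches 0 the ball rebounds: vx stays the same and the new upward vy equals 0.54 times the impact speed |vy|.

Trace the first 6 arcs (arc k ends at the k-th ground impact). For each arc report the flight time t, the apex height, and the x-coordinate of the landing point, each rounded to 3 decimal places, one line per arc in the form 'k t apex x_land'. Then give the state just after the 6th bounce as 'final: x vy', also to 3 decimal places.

1 3.621 20.028 33.383
2 2.183 5.840 53.514
3 1.179 1.703 64.385
4 0.637 0.497 70.256
5 0.344 0.145 73.426
6 0.186 0.042 75.137
final: 75.137 0.491

Arc 1: start y=7.500, vy=15.670 → t=3.621, apex=20.028, x_land=33.383, impact vy=-19.813
  bounce: vy ← 0.54·19.813 = 10.699
Arc 2: start y=0.000, vy=10.699 → t=2.183, apex=5.840, x_land=53.514, impact vy=-10.699
  bounce: vy ← 0.54·10.699 = 5.777
Arc 3: start y=0.000, vy=5.777 → t=1.179, apex=1.703, x_land=64.385, impact vy=-5.777
  bounce: vy ← 0.54·5.777 = 3.120
Arc 4: start y=0.000, vy=3.120 → t=0.637, apex=0.497, x_land=70.256, impact vy=-3.120
  bounce: vy ← 0.54·3.120 = 1.685
Arc 5: start y=0.000, vy=1.685 → t=0.344, apex=0.145, x_land=73.426, impact vy=-1.685
  bounce: vy ← 0.54·1.685 = 0.910
Arc 6: start y=0.000, vy=0.910 → t=0.186, apex=0.042, x_land=75.137, impact vy=-0.910
  bounce: vy ← 0.54·0.910 = 0.491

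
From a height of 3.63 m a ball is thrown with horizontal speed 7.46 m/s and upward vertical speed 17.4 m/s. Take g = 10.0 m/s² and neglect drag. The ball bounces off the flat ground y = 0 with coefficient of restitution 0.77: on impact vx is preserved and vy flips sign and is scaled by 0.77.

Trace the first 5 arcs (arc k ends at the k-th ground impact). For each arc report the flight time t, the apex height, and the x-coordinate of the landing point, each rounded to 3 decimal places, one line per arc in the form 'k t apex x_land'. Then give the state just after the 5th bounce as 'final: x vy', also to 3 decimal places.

1 3.677 18.768 27.434
2 2.984 11.128 49.691
3 2.297 6.598 66.830
4 1.769 3.912 80.027
5 1.362 2.319 90.188
final: 90.188 5.244

Arc 1: start y=3.630, vy=17.400 → t=3.677, apex=18.768, x_land=27.434, impact vy=-19.374
  bounce: vy ← 0.77·19.374 = 14.918
Arc 2: start y=0.000, vy=14.918 → t=2.984, apex=11.128, x_land=49.691, impact vy=-14.918
  bounce: vy ← 0.77·14.918 = 11.487
Arc 3: start y=0.000, vy=11.487 → t=2.297, apex=6.598, x_land=66.830, impact vy=-11.487
  bounce: vy ← 0.77·11.487 = 8.845
Arc 4: start y=0.000, vy=8.845 → t=1.769, apex=3.912, x_land=80.027, impact vy=-8.845
  bounce: vy ← 0.77·8.845 = 6.811
Arc 5: start y=0.000, vy=6.811 → t=1.362, apex=2.319, x_land=90.188, impact vy=-6.811
  bounce: vy ← 0.77·6.811 = 5.244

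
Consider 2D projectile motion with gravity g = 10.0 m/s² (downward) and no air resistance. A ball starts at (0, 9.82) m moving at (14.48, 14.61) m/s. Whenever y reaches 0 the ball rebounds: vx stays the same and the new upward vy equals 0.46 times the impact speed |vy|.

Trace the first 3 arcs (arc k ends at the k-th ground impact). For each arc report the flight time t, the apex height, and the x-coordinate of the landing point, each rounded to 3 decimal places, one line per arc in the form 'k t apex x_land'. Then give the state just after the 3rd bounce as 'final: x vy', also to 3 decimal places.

Arc 1: start y=9.820, vy=14.610 → t=3.485, apex=20.493, x_land=50.470, impact vy=-20.245
  bounce: vy ← 0.46·20.245 = 9.313
Arc 2: start y=0.000, vy=9.313 → t=1.863, apex=4.336, x_land=77.439, impact vy=-9.313
  bounce: vy ← 0.46·9.313 = 4.284
Arc 3: start y=0.000, vy=4.284 → t=0.857, apex=0.918, x_land=89.845, impact vy=-4.284
  bounce: vy ← 0.46·4.284 = 1.971

1 3.485 20.493 50.470
2 1.863 4.336 77.439
3 0.857 0.918 89.845
final: 89.845 1.971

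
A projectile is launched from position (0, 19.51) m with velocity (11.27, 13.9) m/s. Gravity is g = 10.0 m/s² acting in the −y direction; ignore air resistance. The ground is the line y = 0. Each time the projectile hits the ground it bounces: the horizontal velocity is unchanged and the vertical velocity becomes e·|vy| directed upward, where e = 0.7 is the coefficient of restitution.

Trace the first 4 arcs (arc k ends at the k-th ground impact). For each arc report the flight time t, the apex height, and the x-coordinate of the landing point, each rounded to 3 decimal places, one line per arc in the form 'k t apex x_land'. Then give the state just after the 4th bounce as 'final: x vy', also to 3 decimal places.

1 3.805 29.171 42.887
2 3.382 14.294 80.997
3 2.367 7.004 107.674
4 1.657 3.432 126.348
final: 126.348 5.799

Arc 1: start y=19.510, vy=13.900 → t=3.805, apex=29.171, x_land=42.887, impact vy=-24.154
  bounce: vy ← 0.7·24.154 = 16.908
Arc 2: start y=0.000, vy=16.908 → t=3.382, apex=14.294, x_land=80.997, impact vy=-16.908
  bounce: vy ← 0.7·16.908 = 11.835
Arc 3: start y=0.000, vy=11.835 → t=2.367, apex=7.004, x_land=107.674, impact vy=-11.835
  bounce: vy ← 0.7·11.835 = 8.285
Arc 4: start y=0.000, vy=8.285 → t=1.657, apex=3.432, x_land=126.348, impact vy=-8.285
  bounce: vy ← 0.7·8.285 = 5.799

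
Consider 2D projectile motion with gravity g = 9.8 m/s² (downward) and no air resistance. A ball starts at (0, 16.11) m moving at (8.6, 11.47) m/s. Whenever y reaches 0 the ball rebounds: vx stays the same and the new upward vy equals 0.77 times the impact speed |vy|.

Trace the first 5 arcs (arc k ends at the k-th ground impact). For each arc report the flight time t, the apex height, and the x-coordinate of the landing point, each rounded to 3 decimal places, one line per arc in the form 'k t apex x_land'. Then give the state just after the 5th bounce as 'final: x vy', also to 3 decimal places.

1 3.329 22.822 28.626
2 3.324 13.531 57.208
3 2.559 8.023 79.217
4 1.971 4.757 96.163
5 1.517 2.820 109.212
final: 109.212 5.725

Arc 1: start y=16.110, vy=11.470 → t=3.329, apex=22.822, x_land=28.626, impact vy=-21.150
  bounce: vy ← 0.77·21.150 = 16.285
Arc 2: start y=0.000, vy=16.285 → t=3.324, apex=13.531, x_land=57.208, impact vy=-16.285
  bounce: vy ← 0.77·16.285 = 12.540
Arc 3: start y=0.000, vy=12.540 → t=2.559, apex=8.023, x_land=79.217, impact vy=-12.540
  bounce: vy ← 0.77·12.540 = 9.656
Arc 4: start y=0.000, vy=9.656 → t=1.971, apex=4.757, x_land=96.163, impact vy=-9.656
  bounce: vy ← 0.77·9.656 = 7.435
Arc 5: start y=0.000, vy=7.435 → t=1.517, apex=2.820, x_land=109.212, impact vy=-7.435
  bounce: vy ← 0.77·7.435 = 5.725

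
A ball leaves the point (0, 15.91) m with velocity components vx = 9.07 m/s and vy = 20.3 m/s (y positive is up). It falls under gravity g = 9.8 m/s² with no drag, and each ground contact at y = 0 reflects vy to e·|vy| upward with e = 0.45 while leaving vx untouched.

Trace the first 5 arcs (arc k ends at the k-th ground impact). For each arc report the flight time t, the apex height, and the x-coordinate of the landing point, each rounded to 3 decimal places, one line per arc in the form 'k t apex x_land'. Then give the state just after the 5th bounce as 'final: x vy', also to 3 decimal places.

1 4.817 36.935 43.690
2 2.471 7.479 66.101
3 1.112 1.515 76.186
4 0.500 0.307 80.725
5 0.225 0.062 82.767
final: 82.767 0.496

Arc 1: start y=15.910, vy=20.300 → t=4.817, apex=36.935, x_land=43.690, impact vy=-26.906
  bounce: vy ← 0.45·26.906 = 12.108
Arc 2: start y=0.000, vy=12.108 → t=2.471, apex=7.479, x_land=66.101, impact vy=-12.108
  bounce: vy ← 0.45·12.108 = 5.448
Arc 3: start y=0.000, vy=5.448 → t=1.112, apex=1.515, x_land=76.186, impact vy=-5.448
  bounce: vy ← 0.45·5.448 = 2.452
Arc 4: start y=0.000, vy=2.452 → t=0.500, apex=0.307, x_land=80.725, impact vy=-2.452
  bounce: vy ← 0.45·2.452 = 1.103
Arc 5: start y=0.000, vy=1.103 → t=0.225, apex=0.062, x_land=82.767, impact vy=-1.103
  bounce: vy ← 0.45·1.103 = 0.496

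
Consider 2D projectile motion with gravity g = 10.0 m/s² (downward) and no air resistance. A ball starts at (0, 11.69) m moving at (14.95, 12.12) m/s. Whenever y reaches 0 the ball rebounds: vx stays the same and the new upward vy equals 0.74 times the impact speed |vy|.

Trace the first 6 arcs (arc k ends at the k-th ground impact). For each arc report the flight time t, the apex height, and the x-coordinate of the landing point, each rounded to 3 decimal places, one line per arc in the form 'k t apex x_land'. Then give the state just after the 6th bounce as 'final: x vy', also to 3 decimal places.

Arc 1: start y=11.690, vy=12.120 → t=3.163, apex=19.035, x_land=47.289, impact vy=-19.511
  bounce: vy ← 0.74·19.511 = 14.438
Arc 2: start y=0.000, vy=14.438 → t=2.888, apex=10.423, x_land=90.460, impact vy=-14.438
  bounce: vy ← 0.74·14.438 = 10.684
Arc 3: start y=0.000, vy=10.684 → t=2.137, apex=5.708, x_land=122.406, impact vy=-10.684
  bounce: vy ← 0.74·10.684 = 7.906
Arc 4: start y=0.000, vy=7.906 → t=1.581, apex=3.126, x_land=146.047, impact vy=-7.906
  bounce: vy ← 0.74·7.906 = 5.851
Arc 5: start y=0.000, vy=5.851 → t=1.170, apex=1.712, x_land=163.541, impact vy=-5.851
  bounce: vy ← 0.74·5.851 = 4.330
Arc 6: start y=0.000, vy=4.330 → t=0.866, apex=0.937, x_land=176.486, impact vy=-4.330
  bounce: vy ← 0.74·4.330 = 3.204

1 3.163 19.035 47.289
2 2.888 10.423 90.460
3 2.137 5.708 122.406
4 1.581 3.126 146.047
5 1.170 1.712 163.541
6 0.866 0.937 176.486
final: 176.486 3.204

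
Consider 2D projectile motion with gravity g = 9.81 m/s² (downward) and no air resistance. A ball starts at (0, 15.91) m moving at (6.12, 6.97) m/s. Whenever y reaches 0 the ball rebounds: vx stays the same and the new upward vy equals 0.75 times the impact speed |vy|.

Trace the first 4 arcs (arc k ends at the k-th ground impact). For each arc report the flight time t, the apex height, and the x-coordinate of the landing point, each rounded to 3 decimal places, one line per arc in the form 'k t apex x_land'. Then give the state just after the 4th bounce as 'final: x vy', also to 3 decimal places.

1 2.647 18.386 16.197
2 2.904 10.342 33.970
3 2.178 5.817 47.300
4 1.634 3.272 57.298
final: 57.298 6.010

Arc 1: start y=15.910, vy=6.970 → t=2.647, apex=18.386, x_land=16.197, impact vy=-18.993
  bounce: vy ← 0.75·18.993 = 14.245
Arc 2: start y=0.000, vy=14.245 → t=2.904, apex=10.342, x_land=33.970, impact vy=-14.245
  bounce: vy ← 0.75·14.245 = 10.684
Arc 3: start y=0.000, vy=10.684 → t=2.178, apex=5.817, x_land=47.300, impact vy=-10.684
  bounce: vy ← 0.75·10.684 = 8.013
Arc 4: start y=0.000, vy=8.013 → t=1.634, apex=3.272, x_land=57.298, impact vy=-8.013
  bounce: vy ← 0.75·8.013 = 6.010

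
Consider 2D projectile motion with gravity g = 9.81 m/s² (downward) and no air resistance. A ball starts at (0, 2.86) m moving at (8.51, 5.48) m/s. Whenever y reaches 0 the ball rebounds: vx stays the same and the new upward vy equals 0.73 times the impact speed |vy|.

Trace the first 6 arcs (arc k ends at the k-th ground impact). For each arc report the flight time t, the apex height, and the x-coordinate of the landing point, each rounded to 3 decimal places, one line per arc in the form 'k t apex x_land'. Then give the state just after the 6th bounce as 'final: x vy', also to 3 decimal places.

1 1.505 4.391 12.805
2 1.381 2.340 24.560
3 1.008 1.247 33.141
4 0.736 0.664 39.406
5 0.537 0.354 43.979
6 0.392 0.189 47.317
final: 47.317 1.405

Arc 1: start y=2.860, vy=5.480 → t=1.505, apex=4.391, x_land=12.805, impact vy=-9.281
  bounce: vy ← 0.73·9.281 = 6.775
Arc 2: start y=0.000, vy=6.775 → t=1.381, apex=2.340, x_land=24.560, impact vy=-6.775
  bounce: vy ← 0.73·6.775 = 4.946
Arc 3: start y=0.000, vy=4.946 → t=1.008, apex=1.247, x_land=33.141, impact vy=-4.946
  bounce: vy ← 0.73·4.946 = 3.611
Arc 4: start y=0.000, vy=3.611 → t=0.736, apex=0.664, x_land=39.406, impact vy=-3.611
  bounce: vy ← 0.73·3.611 = 2.636
Arc 5: start y=0.000, vy=2.636 → t=0.537, apex=0.354, x_land=43.979, impact vy=-2.636
  bounce: vy ← 0.73·2.636 = 1.924
Arc 6: start y=0.000, vy=1.924 → t=0.392, apex=0.189, x_land=47.317, impact vy=-1.924
  bounce: vy ← 0.73·1.924 = 1.405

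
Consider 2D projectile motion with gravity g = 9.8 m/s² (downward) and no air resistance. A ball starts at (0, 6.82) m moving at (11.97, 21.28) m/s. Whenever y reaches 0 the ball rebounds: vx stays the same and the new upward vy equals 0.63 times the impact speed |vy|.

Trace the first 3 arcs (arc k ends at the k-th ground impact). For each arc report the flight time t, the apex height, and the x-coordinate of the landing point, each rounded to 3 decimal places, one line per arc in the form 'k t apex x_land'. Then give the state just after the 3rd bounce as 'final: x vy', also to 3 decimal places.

Arc 1: start y=6.820, vy=21.280 → t=4.643, apex=29.924, x_land=55.573, impact vy=-24.218
  bounce: vy ← 0.63·24.218 = 15.257
Arc 2: start y=0.000, vy=15.257 → t=3.114, apex=11.877, x_land=92.844, impact vy=-15.257
  bounce: vy ← 0.63·15.257 = 9.612
Arc 3: start y=0.000, vy=9.612 → t=1.962, apex=4.714, x_land=116.325, impact vy=-9.612
  bounce: vy ← 0.63·9.612 = 6.056

1 4.643 29.924 55.573
2 3.114 11.877 92.844
3 1.962 4.714 116.325
final: 116.325 6.056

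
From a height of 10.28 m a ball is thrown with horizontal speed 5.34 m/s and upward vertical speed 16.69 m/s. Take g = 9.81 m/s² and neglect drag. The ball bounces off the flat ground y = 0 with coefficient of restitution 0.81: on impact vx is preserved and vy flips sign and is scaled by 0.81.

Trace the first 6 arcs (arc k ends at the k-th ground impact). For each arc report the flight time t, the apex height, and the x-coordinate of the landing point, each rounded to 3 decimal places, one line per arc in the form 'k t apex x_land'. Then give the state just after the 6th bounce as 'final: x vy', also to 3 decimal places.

1 3.935 24.478 21.014
2 3.619 16.060 40.339
3 2.931 10.537 55.992
4 2.374 6.913 68.672
5 1.923 4.536 78.942
6 1.558 2.976 87.261
final: 87.261 6.189

Arc 1: start y=10.280, vy=16.690 → t=3.935, apex=24.478, x_land=21.014, impact vy=-21.915
  bounce: vy ← 0.81·21.915 = 17.751
Arc 2: start y=0.000, vy=17.751 → t=3.619, apex=16.060, x_land=40.339, impact vy=-17.751
  bounce: vy ← 0.81·17.751 = 14.378
Arc 3: start y=0.000, vy=14.378 → t=2.931, apex=10.537, x_land=55.992, impact vy=-14.378
  bounce: vy ← 0.81·14.378 = 11.646
Arc 4: start y=0.000, vy=11.646 → t=2.374, apex=6.913, x_land=68.672, impact vy=-11.646
  bounce: vy ← 0.81·11.646 = 9.434
Arc 5: start y=0.000, vy=9.434 → t=1.923, apex=4.536, x_land=78.942, impact vy=-9.434
  bounce: vy ← 0.81·9.434 = 7.641
Arc 6: start y=0.000, vy=7.641 → t=1.558, apex=2.976, x_land=87.261, impact vy=-7.641
  bounce: vy ← 0.81·7.641 = 6.189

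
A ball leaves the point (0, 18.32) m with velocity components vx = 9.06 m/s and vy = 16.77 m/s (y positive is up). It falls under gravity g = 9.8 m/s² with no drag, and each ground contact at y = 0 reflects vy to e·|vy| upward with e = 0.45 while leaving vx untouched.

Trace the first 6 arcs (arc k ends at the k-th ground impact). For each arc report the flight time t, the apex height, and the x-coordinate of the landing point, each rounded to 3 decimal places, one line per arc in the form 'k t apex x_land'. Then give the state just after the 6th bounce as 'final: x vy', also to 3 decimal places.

1 4.293 32.669 38.897
2 2.324 6.615 59.951
3 1.046 1.340 69.426
4 0.471 0.271 73.689
5 0.212 0.055 75.608
6 0.095 0.011 76.471
final: 76.471 0.210

Arc 1: start y=18.320, vy=16.770 → t=4.293, apex=32.669, x_land=38.897, impact vy=-25.304
  bounce: vy ← 0.45·25.304 = 11.387
Arc 2: start y=0.000, vy=11.387 → t=2.324, apex=6.615, x_land=59.951, impact vy=-11.387
  bounce: vy ← 0.45·11.387 = 5.124
Arc 3: start y=0.000, vy=5.124 → t=1.046, apex=1.340, x_land=69.426, impact vy=-5.124
  bounce: vy ← 0.45·5.124 = 2.306
Arc 4: start y=0.000, vy=2.306 → t=0.471, apex=0.271, x_land=73.689, impact vy=-2.306
  bounce: vy ← 0.45·2.306 = 1.038
Arc 5: start y=0.000, vy=1.038 → t=0.212, apex=0.055, x_land=75.608, impact vy=-1.038
  bounce: vy ← 0.45·1.038 = 0.467
Arc 6: start y=0.000, vy=0.467 → t=0.095, apex=0.011, x_land=76.471, impact vy=-0.467
  bounce: vy ← 0.45·0.467 = 0.210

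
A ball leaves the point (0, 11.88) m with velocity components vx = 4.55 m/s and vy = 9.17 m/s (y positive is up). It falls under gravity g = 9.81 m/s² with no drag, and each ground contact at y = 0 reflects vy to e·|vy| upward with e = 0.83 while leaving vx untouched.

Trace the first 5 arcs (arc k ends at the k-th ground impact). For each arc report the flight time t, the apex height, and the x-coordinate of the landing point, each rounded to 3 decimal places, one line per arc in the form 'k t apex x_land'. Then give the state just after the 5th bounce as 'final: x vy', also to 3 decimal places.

Arc 1: start y=11.880, vy=9.170 → t=2.750, apex=16.166, x_land=12.513, impact vy=-17.809
  bounce: vy ← 0.83·17.809 = 14.782
Arc 2: start y=0.000, vy=14.782 → t=3.014, apex=11.137, x_land=26.225, impact vy=-14.782
  bounce: vy ← 0.83·14.782 = 12.269
Arc 3: start y=0.000, vy=12.269 → t=2.501, apex=7.672, x_land=37.606, impact vy=-12.269
  bounce: vy ← 0.83·12.269 = 10.183
Arc 4: start y=0.000, vy=10.183 → t=2.076, apex=5.285, x_land=47.052, impact vy=-10.183
  bounce: vy ← 0.83·10.183 = 8.452
Arc 5: start y=0.000, vy=8.452 → t=1.723, apex=3.641, x_land=54.893, impact vy=-8.452
  bounce: vy ← 0.83·8.452 = 7.015

1 2.750 16.166 12.513
2 3.014 11.137 26.225
3 2.501 7.672 37.606
4 2.076 5.285 47.052
5 1.723 3.641 54.893
final: 54.893 7.015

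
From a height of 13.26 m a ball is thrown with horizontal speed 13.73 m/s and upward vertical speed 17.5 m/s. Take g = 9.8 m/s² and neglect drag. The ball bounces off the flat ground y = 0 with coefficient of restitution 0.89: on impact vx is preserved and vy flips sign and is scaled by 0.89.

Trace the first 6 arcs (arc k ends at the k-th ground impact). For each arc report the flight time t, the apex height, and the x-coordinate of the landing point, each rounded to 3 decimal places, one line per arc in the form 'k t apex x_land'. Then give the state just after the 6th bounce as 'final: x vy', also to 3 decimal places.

Arc 1: start y=13.260, vy=17.500 → t=4.214, apex=28.885, x_land=57.853, impact vy=-23.794
  bounce: vy ← 0.89·23.794 = 21.177
Arc 2: start y=0.000, vy=21.177 → t=4.322, apex=22.880, x_land=117.191, impact vy=-21.177
  bounce: vy ← 0.89·21.177 = 18.847
Arc 3: start y=0.000, vy=18.847 → t=3.846, apex=18.123, x_land=170.001, impact vy=-18.847
  bounce: vy ← 0.89·18.847 = 16.774
Arc 4: start y=0.000, vy=16.774 → t=3.423, apex=14.355, x_land=217.002, impact vy=-16.774
  bounce: vy ← 0.89·16.774 = 14.929
Arc 5: start y=0.000, vy=14.929 → t=3.047, apex=11.371, x_land=258.833, impact vy=-14.929
  bounce: vy ← 0.89·14.929 = 13.287
Arc 6: start y=0.000, vy=13.287 → t=2.712, apex=9.007, x_land=296.063, impact vy=-13.287
  bounce: vy ← 0.89·13.287 = 11.825

1 4.214 28.885 57.853
2 4.322 22.880 117.191
3 3.846 18.123 170.001
4 3.423 14.355 217.002
5 3.047 11.371 258.833
6 2.712 9.007 296.063
final: 296.063 11.825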